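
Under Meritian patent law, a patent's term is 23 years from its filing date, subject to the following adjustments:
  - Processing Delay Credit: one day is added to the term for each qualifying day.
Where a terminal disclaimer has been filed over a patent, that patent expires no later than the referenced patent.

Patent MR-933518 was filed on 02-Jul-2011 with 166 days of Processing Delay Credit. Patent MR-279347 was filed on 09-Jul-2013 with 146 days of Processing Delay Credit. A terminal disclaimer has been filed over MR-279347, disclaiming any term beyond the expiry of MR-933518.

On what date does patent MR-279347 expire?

Natural term of MR-279347:
  Base: filing + 23 years → 9 July 2036.
  Processing Delay Credit: +146 days → 2 December 2036.
Expiry of referenced patent MR-933518:
  Base: filing + 23 years → 2 July 2034.
  Processing Delay Credit: +166 days → 15 December 2034.
Terminal disclaimer: MR-279347 expires on the earlier of 2 December 2036 and 15 December 2034.

December 15, 2034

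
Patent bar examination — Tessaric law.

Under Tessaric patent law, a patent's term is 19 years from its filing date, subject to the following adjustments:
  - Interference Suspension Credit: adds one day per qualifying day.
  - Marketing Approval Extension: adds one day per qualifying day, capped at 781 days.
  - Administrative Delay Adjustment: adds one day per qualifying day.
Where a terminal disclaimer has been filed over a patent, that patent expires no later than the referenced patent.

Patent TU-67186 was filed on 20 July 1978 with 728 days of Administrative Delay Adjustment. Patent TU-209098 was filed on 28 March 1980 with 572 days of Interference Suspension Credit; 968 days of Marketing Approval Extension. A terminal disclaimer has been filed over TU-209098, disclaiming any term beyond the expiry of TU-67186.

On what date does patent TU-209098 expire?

1999-07-18

Natural term of TU-209098:
  Base: filing + 19 years → 28 March 1999.
  Interference Suspension Credit: +572 days → 20 October 2000.
  Marketing Approval Extension: 968 days claimed exceeds the 781-day cap, so +781 days → 10 December 2002.
Expiry of referenced patent TU-67186:
  Base: filing + 19 years → 20 July 1997.
  Administrative Delay Adjustment: +728 days → 18 July 1999.
Terminal disclaimer: TU-209098 expires on the earlier of 10 December 2002 and 18 July 1999.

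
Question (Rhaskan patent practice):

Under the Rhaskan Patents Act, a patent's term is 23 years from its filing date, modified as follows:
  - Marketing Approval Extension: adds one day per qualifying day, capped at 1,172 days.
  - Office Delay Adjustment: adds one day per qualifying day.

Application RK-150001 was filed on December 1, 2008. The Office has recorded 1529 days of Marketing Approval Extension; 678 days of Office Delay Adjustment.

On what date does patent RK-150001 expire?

December 24, 2036

Base term: filing date + 23 years → 1 December 2031.
Marketing Approval Extension: 1529 days claimed exceeds the 1172-day cap, so +1172 days → 15 February 2035.
Office Delay Adjustment: +678 days → 24 December 2036.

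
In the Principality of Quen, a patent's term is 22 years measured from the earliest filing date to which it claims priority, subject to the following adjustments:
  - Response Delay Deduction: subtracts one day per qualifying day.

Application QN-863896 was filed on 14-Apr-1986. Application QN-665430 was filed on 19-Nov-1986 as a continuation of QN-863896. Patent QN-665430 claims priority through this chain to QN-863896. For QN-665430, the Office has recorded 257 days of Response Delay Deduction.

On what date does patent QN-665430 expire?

2007-08-01

Earliest priority filing: 14 April 1986.
Base term: 14 April 1986 + 22 years → 14 April 2008.
Response Delay Deduction: −257 days → 1 August 2007.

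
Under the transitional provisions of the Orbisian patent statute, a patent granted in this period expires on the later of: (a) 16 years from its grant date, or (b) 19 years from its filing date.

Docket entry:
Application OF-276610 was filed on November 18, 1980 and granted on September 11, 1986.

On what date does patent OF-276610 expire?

(a) grant + 16 years → 11 September 2002.
(b) filing + 19 years → 18 November 1999.
Later of the two: 11 September 2002.

2002-09-11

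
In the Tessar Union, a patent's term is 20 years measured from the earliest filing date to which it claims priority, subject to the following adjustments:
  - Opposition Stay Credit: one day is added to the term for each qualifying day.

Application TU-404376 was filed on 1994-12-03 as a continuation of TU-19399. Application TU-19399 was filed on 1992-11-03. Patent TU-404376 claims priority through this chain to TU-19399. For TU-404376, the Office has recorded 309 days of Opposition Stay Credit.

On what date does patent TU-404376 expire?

2013-09-08

Earliest priority filing: 3 November 1992.
Base term: 3 November 1992 + 20 years → 3 November 2012.
Opposition Stay Credit: +309 days → 8 September 2013.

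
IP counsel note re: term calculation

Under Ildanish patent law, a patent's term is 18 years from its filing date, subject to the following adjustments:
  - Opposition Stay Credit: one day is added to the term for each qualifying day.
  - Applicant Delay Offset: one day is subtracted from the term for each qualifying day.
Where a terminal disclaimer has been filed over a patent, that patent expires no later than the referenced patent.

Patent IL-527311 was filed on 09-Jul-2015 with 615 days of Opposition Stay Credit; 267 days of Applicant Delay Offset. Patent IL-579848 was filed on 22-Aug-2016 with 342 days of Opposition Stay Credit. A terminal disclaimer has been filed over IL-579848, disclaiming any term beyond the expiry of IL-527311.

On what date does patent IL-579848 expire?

Natural term of IL-579848:
  Base: filing + 18 years → 22 August 2034.
  Opposition Stay Credit: +342 days → 30 July 2035.
Expiry of referenced patent IL-527311:
  Base: filing + 18 years → 9 July 2033.
  Opposition Stay Credit: +615 days → 16 March 2035.
  Applicant Delay Offset: −267 days → 22 June 2034.
Terminal disclaimer: IL-579848 expires on the earlier of 30 July 2035 and 22 June 2034.

June 22, 2034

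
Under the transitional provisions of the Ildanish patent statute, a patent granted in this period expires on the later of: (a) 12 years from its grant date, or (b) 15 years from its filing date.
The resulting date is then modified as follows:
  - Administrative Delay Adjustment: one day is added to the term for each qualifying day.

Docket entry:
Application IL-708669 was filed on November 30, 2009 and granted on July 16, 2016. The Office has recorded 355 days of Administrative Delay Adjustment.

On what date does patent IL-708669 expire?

July 6, 2029

(a) grant + 12 years → 16 July 2028.
(b) filing + 15 years → 30 November 2024.
Later of the two: 16 July 2028.
Administrative Delay Adjustment: +355 days → 6 July 2029.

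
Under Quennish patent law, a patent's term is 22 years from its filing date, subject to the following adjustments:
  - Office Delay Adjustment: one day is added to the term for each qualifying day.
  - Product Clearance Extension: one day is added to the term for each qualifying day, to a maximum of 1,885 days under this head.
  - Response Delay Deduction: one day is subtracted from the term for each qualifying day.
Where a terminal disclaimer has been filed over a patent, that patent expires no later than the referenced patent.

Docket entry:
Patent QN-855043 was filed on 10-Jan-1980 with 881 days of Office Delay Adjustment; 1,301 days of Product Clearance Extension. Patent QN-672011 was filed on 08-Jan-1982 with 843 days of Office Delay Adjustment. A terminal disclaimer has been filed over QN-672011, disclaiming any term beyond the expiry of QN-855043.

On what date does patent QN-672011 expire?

Natural term of QN-672011:
  Base: filing + 22 years → 8 January 2004.
  Office Delay Adjustment: +843 days → 30 April 2006.
Expiry of referenced patent QN-855043:
  Base: filing + 22 years → 10 January 2002.
  Office Delay Adjustment: +881 days → 9 June 2004.
  Product Clearance Extension: 1301 days (within the 1885-day cap) → +1301 days → 1 January 2008.
Terminal disclaimer: QN-672011 expires on the earlier of 30 April 2006 and 1 January 2008.

April 30, 2006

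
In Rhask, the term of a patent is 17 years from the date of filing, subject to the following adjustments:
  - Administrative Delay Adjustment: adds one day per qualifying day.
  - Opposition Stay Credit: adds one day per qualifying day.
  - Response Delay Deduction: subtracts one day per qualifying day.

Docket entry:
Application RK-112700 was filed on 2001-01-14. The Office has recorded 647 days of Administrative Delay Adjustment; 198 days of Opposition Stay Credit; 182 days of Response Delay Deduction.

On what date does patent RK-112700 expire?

November 8, 2019

Base term: filing date + 17 years → 14 January 2018.
Administrative Delay Adjustment: +647 days → 23 October 2019.
Opposition Stay Credit: +198 days → 8 May 2020.
Response Delay Deduction: −182 days → 8 November 2019.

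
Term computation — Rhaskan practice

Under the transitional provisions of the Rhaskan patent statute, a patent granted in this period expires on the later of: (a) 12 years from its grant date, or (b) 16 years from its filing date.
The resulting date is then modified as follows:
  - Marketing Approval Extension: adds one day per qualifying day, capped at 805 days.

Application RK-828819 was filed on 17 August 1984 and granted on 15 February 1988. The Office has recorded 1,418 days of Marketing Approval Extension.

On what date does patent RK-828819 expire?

October 31, 2002

(a) grant + 12 years → 15 February 2000.
(b) filing + 16 years → 17 August 2000.
Later of the two: 17 August 2000.
Marketing Approval Extension: 1418 days claimed exceeds the 805-day cap, so +805 days → 31 October 2002.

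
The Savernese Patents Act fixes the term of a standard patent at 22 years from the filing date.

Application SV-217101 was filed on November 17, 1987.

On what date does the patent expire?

Filing date + 22 years → 17 November 2009.

2009-11-17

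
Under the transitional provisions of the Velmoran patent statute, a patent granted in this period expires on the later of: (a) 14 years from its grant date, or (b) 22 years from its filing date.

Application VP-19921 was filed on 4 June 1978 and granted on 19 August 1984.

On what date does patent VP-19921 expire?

(a) grant + 14 years → 19 August 1998.
(b) filing + 22 years → 4 June 2000.
Later of the two: 4 June 2000.

June 4, 2000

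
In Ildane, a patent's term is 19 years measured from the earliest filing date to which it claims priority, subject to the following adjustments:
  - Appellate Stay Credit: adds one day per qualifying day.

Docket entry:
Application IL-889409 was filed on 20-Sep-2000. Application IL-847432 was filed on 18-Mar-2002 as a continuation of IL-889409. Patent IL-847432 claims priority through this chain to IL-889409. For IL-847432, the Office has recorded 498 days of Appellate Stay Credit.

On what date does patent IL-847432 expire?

Earliest priority filing: 20 September 2000.
Base term: 20 September 2000 + 19 years → 20 September 2019.
Appellate Stay Credit: +498 days → 30 January 2021.

January 30, 2021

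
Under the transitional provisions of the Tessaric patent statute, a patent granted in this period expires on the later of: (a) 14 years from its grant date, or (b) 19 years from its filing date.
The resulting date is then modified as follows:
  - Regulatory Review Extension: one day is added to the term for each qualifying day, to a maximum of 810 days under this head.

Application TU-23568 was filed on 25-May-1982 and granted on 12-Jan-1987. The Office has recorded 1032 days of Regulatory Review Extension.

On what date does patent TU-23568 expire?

(a) grant + 14 years → 12 January 2001.
(b) filing + 19 years → 25 May 2001.
Later of the two: 25 May 2001.
Regulatory Review Extension: 1032 days claimed exceeds the 810-day cap, so +810 days → 13 August 2003.

August 13, 2003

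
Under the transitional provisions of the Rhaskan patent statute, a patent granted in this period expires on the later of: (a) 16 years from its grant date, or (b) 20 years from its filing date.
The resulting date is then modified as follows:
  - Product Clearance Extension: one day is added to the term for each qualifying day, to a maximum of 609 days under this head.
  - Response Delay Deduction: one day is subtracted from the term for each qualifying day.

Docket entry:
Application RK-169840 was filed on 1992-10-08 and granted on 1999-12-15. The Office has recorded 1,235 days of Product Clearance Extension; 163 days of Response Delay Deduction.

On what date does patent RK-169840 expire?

(a) grant + 16 years → 15 December 2015.
(b) filing + 20 years → 8 October 2012.
Later of the two: 15 December 2015.
Product Clearance Extension: 1235 days claimed exceeds the 609-day cap, so +609 days → 15 August 2017.
Response Delay Deduction: −163 days → 5 March 2017.

March 5, 2017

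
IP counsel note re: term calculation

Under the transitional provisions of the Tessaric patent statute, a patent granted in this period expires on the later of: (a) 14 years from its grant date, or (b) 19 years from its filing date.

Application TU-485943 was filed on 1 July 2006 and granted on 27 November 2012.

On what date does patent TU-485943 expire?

2026-11-27

(a) grant + 14 years → 27 November 2026.
(b) filing + 19 years → 1 July 2025.
Later of the two: 27 November 2026.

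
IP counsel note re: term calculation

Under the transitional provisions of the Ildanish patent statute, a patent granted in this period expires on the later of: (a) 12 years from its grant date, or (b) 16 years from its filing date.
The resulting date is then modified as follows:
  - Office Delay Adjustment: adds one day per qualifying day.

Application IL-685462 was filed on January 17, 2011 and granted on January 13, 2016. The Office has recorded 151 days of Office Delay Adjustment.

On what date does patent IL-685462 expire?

(a) grant + 12 years → 13 January 2028.
(b) filing + 16 years → 17 January 2027.
Later of the two: 13 January 2028.
Office Delay Adjustment: +151 days → 12 June 2028.

2028-06-12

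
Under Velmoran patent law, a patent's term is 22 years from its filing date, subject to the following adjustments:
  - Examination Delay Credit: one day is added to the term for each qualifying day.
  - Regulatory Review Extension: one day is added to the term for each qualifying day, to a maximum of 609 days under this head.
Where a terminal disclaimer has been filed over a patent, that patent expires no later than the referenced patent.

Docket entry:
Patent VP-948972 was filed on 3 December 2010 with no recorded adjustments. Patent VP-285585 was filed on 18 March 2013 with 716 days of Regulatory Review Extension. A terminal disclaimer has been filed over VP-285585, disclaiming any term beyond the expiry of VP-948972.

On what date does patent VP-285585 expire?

December 3, 2032

Natural term of VP-285585:
  Base: filing + 22 years → 18 March 2035.
  Regulatory Review Extension: 716 days claimed exceeds the 609-day cap, so +609 days → 16 November 2036.
Expiry of referenced patent VP-948972:
  Base: filing + 22 years → 3 December 2032.
Terminal disclaimer: VP-285585 expires on the earlier of 16 November 2036 and 3 December 2032.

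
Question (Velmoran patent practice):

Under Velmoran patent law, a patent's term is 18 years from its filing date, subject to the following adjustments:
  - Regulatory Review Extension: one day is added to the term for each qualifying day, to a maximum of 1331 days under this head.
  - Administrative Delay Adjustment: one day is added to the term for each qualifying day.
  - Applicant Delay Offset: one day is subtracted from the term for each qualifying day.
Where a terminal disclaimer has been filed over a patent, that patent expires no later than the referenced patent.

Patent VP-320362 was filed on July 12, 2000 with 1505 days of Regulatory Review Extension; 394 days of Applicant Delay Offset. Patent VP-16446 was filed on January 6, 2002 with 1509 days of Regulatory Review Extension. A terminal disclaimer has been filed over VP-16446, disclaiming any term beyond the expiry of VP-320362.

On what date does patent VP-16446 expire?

2021-02-03

Natural term of VP-16446:
  Base: filing + 18 years → 6 January 2020.
  Regulatory Review Extension: 1509 days claimed exceeds the 1331-day cap, so +1331 days → 29 August 2023.
Expiry of referenced patent VP-320362:
  Base: filing + 18 years → 12 July 2018.
  Regulatory Review Extension: 1505 days claimed exceeds the 1331-day cap, so +1331 days → 4 March 2022.
  Applicant Delay Offset: −394 days → 3 February 2021.
Terminal disclaimer: VP-16446 expires on the earlier of 29 August 2023 and 3 February 2021.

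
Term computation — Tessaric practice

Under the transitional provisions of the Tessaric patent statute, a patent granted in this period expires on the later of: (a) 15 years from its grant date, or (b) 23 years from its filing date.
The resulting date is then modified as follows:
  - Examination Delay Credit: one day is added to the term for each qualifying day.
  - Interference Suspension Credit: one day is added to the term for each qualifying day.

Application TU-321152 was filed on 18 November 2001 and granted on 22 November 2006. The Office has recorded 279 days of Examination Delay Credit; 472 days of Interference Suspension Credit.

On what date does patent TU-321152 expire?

December 9, 2026

(a) grant + 15 years → 22 November 2021.
(b) filing + 23 years → 18 November 2024.
Later of the two: 18 November 2024.
Examination Delay Credit: +279 days → 24 August 2025.
Interference Suspension Credit: +472 days → 9 December 2026.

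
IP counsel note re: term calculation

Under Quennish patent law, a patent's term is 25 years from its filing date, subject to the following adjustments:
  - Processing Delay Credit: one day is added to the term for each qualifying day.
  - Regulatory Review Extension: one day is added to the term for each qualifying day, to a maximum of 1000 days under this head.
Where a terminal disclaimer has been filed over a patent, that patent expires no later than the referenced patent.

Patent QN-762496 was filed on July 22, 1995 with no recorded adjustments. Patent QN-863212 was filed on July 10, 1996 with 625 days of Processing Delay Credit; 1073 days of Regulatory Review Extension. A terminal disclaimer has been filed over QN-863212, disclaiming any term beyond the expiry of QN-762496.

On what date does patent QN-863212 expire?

2020-07-22

Natural term of QN-863212:
  Base: filing + 25 years → 10 July 2021.
  Processing Delay Credit: +625 days → 27 March 2023.
  Regulatory Review Extension: 1073 days claimed exceeds the 1000-day cap, so +1000 days → 21 December 2025.
Expiry of referenced patent QN-762496:
  Base: filing + 25 years → 22 July 2020.
Terminal disclaimer: QN-863212 expires on the earlier of 21 December 2025 and 22 July 2020.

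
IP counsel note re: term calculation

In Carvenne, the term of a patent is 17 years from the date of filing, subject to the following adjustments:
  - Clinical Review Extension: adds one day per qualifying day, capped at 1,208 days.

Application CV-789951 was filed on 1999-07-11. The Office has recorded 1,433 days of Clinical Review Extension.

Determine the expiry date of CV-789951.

Base term: filing date + 17 years → 11 July 2016.
Clinical Review Extension: 1433 days claimed exceeds the 1208-day cap, so +1208 days → 1 November 2019.

2019-11-01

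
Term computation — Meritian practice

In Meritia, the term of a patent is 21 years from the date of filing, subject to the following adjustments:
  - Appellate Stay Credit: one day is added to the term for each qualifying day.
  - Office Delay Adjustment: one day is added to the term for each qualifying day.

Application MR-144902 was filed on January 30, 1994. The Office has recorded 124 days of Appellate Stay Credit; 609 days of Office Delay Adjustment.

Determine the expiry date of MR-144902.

Base term: filing date + 21 years → 30 January 2015.
Appellate Stay Credit: +124 days → 3 June 2015.
Office Delay Adjustment: +609 days → 1 February 2017.

February 1, 2017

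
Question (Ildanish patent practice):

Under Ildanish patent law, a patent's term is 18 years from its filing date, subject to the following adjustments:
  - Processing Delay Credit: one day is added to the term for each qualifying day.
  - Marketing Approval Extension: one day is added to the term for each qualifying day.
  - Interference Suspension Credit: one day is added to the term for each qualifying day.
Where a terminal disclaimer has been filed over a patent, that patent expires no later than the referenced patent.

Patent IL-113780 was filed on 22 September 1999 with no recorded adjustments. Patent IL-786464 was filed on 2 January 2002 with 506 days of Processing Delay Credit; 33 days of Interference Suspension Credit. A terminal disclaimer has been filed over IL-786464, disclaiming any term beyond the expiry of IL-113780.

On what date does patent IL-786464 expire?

Natural term of IL-786464:
  Base: filing + 18 years → 2 January 2020.
  Processing Delay Credit: +506 days → 22 May 2021.
  Interference Suspension Credit: +33 days → 24 June 2021.
Expiry of referenced patent IL-113780:
  Base: filing + 18 years → 22 September 2017.
Terminal disclaimer: IL-786464 expires on the earlier of 24 June 2021 and 22 September 2017.

September 22, 2017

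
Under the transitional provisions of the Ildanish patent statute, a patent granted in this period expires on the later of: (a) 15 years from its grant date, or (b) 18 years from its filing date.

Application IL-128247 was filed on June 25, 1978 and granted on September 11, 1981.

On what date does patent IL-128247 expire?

September 11, 1996

(a) grant + 15 years → 11 September 1996.
(b) filing + 18 years → 25 June 1996.
Later of the two: 11 September 1996.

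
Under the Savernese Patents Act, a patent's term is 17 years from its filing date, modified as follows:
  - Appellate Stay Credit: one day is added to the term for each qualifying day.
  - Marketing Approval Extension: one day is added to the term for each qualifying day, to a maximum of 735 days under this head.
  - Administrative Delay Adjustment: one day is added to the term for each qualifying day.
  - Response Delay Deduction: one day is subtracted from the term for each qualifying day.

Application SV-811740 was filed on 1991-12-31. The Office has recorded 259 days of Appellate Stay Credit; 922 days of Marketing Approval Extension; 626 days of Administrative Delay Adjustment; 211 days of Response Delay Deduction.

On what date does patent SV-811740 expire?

Base term: filing date + 17 years → 31 December 2008.
Appellate Stay Credit: +259 days → 16 September 2009.
Marketing Approval Extension: 922 days claimed exceeds the 735-day cap, so +735 days → 21 September 2011.
Administrative Delay Adjustment: +626 days → 8 June 2013.
Response Delay Deduction: −211 days → 9 November 2012.

2012-11-09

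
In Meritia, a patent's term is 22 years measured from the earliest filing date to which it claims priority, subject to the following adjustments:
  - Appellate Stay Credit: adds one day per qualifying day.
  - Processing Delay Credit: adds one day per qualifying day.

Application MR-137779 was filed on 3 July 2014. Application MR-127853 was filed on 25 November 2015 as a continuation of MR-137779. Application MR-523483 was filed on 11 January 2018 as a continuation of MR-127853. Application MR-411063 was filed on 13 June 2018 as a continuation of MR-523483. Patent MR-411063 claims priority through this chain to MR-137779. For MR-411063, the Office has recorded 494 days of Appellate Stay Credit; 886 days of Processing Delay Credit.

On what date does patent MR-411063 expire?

Earliest priority filing: 3 July 2014.
Base term: 3 July 2014 + 22 years → 3 July 2036.
Appellate Stay Credit: +494 days → 9 November 2037.
Processing Delay Credit: +886 days → 13 April 2040.

2040-04-13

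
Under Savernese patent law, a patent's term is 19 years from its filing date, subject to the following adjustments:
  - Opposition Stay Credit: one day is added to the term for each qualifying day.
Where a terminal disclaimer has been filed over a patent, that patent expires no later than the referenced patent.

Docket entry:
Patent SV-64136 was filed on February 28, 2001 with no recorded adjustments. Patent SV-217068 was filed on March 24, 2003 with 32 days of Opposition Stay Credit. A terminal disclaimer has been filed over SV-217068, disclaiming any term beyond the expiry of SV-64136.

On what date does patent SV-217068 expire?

Natural term of SV-217068:
  Base: filing + 19 years → 24 March 2022.
  Opposition Stay Credit: +32 days → 25 April 2022.
Expiry of referenced patent SV-64136:
  Base: filing + 19 years → 28 February 2020.
Terminal disclaimer: SV-217068 expires on the earlier of 25 April 2022 and 28 February 2020.

February 28, 2020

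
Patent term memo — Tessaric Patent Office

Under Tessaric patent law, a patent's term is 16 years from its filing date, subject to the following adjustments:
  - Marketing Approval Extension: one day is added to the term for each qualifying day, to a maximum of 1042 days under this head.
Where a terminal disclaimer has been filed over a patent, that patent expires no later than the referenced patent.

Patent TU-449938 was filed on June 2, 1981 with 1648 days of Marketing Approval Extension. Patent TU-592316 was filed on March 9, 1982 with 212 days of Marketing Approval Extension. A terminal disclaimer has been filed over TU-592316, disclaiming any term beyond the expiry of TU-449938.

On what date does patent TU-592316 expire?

1998-10-07

Natural term of TU-592316:
  Base: filing + 16 years → 9 March 1998.
  Marketing Approval Extension: 212 days (within the 1042-day cap) → +212 days → 7 October 1998.
Expiry of referenced patent TU-449938:
  Base: filing + 16 years → 2 June 1997.
  Marketing Approval Extension: 1648 days claimed exceeds the 1042-day cap, so +1042 days → 9 April 2000.
Terminal disclaimer: TU-592316 expires on the earlier of 7 October 1998 and 9 April 2000.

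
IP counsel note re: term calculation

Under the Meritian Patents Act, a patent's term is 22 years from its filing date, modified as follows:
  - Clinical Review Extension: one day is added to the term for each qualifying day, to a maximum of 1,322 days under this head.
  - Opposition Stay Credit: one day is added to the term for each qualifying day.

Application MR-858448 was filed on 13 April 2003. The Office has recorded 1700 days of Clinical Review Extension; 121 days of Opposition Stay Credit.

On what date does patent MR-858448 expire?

March 26, 2029

Base term: filing date + 22 years → 13 April 2025.
Clinical Review Extension: 1700 days claimed exceeds the 1322-day cap, so +1322 days → 25 November 2028.
Opposition Stay Credit: +121 days → 26 March 2029.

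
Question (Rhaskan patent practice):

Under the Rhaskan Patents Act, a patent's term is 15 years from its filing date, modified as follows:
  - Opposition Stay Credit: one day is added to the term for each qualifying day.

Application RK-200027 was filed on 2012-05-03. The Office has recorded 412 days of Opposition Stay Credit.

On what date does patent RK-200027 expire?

Base term: filing date + 15 years → 3 May 2027.
Opposition Stay Credit: +412 days → 18 June 2028.

2028-06-18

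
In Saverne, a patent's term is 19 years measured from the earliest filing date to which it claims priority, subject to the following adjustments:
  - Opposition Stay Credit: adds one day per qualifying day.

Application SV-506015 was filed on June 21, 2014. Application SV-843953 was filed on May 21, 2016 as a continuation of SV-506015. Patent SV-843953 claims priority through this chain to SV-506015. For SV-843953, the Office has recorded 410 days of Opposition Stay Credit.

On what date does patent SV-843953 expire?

Earliest priority filing: 21 June 2014.
Base term: 21 June 2014 + 19 years → 21 June 2033.
Opposition Stay Credit: +410 days → 5 August 2034.

2034-08-05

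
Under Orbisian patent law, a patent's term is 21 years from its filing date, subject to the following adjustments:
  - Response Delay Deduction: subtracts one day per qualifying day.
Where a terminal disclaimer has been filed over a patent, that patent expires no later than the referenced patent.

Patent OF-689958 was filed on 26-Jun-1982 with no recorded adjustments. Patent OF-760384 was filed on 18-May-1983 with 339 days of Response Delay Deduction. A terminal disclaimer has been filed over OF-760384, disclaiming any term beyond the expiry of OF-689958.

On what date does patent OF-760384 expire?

2003-06-14

Natural term of OF-760384:
  Base: filing + 21 years → 18 May 2004.
  Response Delay Deduction: −339 days → 14 June 2003.
Expiry of referenced patent OF-689958:
  Base: filing + 21 years → 26 June 2003.
Terminal disclaimer: OF-760384 expires on the earlier of 14 June 2003 and 26 June 2003.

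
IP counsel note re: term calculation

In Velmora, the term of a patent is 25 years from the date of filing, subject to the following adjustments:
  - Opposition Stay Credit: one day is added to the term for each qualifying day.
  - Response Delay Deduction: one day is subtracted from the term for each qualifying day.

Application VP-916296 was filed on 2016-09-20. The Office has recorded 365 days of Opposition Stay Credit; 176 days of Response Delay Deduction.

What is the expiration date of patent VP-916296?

2042-03-28

Base term: filing date + 25 years → 20 September 2041.
Opposition Stay Credit: +365 days → 20 September 2042.
Response Delay Deduction: −176 days → 28 March 2042.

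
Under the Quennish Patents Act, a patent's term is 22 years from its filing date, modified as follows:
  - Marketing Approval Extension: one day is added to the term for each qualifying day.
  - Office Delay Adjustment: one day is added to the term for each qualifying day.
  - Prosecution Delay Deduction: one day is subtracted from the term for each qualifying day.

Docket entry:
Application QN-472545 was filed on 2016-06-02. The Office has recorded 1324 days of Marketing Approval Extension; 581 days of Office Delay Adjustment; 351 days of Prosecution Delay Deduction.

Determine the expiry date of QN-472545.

Base term: filing date + 22 years → 2 June 2038.
Marketing Approval Extension: +1324 days → 16 January 2042.
Office Delay Adjustment: +581 days → 20 August 2043.
Prosecution Delay Deduction: −351 days → 3 September 2042.

September 3, 2042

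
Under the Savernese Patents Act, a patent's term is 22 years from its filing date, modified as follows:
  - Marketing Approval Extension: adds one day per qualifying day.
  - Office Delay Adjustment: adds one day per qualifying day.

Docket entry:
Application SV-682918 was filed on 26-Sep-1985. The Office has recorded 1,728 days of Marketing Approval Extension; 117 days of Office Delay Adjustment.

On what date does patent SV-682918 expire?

Base term: filing date + 22 years → 26 September 2007.
Marketing Approval Extension: +1728 days → 19 June 2012.
Office Delay Adjustment: +117 days → 14 October 2012.

October 14, 2012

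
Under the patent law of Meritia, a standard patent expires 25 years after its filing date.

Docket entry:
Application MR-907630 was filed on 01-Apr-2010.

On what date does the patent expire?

April 1, 2035

Filing date + 25 years → 1 April 2035.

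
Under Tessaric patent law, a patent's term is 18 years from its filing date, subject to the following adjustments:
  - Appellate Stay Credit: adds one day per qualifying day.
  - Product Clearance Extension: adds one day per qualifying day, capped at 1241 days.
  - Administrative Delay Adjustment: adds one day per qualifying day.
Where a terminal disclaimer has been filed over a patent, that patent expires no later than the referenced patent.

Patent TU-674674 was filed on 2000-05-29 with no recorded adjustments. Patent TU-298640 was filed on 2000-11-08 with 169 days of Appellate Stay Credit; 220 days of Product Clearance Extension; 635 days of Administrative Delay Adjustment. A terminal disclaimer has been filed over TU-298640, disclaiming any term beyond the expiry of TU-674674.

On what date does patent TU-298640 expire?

May 29, 2018

Natural term of TU-298640:
  Base: filing + 18 years → 8 November 2018.
  Appellate Stay Credit: +169 days → 26 April 2019.
  Product Clearance Extension: 220 days (within the 1241-day cap) → +220 days → 2 December 2019.
  Administrative Delay Adjustment: +635 days → 28 August 2021.
Expiry of referenced patent TU-674674:
  Base: filing + 18 years → 29 May 2018.
Terminal disclaimer: TU-298640 expires on the earlier of 28 August 2021 and 29 May 2018.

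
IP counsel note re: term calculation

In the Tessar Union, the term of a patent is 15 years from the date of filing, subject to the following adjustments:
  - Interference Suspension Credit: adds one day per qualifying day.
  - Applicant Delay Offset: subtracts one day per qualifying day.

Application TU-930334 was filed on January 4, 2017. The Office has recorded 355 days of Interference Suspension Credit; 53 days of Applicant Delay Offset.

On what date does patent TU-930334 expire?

Base term: filing date + 15 years → 4 January 2032.
Interference Suspension Credit: +355 days → 24 December 2032.
Applicant Delay Offset: −53 days → 1 November 2032.

November 1, 2032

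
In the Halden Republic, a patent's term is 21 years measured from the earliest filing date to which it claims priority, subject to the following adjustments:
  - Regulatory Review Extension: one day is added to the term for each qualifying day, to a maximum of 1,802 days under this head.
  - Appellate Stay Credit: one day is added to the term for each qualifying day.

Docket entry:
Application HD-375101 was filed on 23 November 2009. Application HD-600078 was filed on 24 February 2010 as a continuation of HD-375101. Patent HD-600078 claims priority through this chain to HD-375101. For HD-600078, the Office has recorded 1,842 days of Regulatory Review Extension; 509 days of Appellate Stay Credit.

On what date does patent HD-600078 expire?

Earliest priority filing: 23 November 2009.
Base term: 23 November 2009 + 21 years → 23 November 2030.
Regulatory Review Extension: 1842 days claimed exceeds the 1802-day cap, so +1802 days → 30 October 2035.
Appellate Stay Credit: +509 days → 22 March 2037.

2037-03-22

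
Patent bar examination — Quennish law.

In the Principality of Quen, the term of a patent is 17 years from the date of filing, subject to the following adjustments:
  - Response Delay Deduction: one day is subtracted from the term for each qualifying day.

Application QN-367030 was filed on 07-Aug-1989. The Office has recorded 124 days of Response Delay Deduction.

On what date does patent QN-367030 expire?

2006-04-05

Base term: filing date + 17 years → 7 August 2006.
Response Delay Deduction: −124 days → 5 April 2006.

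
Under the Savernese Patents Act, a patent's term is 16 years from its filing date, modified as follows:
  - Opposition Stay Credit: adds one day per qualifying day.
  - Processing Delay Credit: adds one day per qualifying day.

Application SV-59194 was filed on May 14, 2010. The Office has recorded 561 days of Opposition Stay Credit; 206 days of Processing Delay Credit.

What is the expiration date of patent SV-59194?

2028-06-19

Base term: filing date + 16 years → 14 May 2026.
Opposition Stay Credit: +561 days → 26 November 2027.
Processing Delay Credit: +206 days → 19 June 2028.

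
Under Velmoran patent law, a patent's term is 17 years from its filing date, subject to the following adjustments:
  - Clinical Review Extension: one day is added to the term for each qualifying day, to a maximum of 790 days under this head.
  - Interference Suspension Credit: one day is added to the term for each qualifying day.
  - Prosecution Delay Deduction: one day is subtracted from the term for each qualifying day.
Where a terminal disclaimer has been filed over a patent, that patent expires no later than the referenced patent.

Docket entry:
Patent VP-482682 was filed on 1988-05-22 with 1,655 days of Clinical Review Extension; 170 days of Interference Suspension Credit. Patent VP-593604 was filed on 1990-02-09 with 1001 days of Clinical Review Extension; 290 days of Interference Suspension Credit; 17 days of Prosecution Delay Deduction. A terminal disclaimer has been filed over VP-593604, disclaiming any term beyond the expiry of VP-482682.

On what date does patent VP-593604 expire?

Natural term of VP-593604:
  Base: filing + 17 years → 9 February 2007.
  Clinical Review Extension: 1001 days claimed exceeds the 790-day cap, so +790 days → 9 April 2009.
  Interference Suspension Credit: +290 days → 24 January 2010.
  Prosecution Delay Deduction: −17 days → 7 January 2010.
Expiry of referenced patent VP-482682:
  Base: filing + 17 years → 22 May 2005.
  Clinical Review Extension: 1655 days claimed exceeds the 790-day cap, so +790 days → 21 July 2007.
  Interference Suspension Credit: +170 days → 7 January 2008.
Terminal disclaimer: VP-593604 expires on the earlier of 7 January 2010 and 7 January 2008.

January 7, 2008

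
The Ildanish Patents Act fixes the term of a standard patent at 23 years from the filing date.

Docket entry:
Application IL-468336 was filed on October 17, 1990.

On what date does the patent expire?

2013-10-17

Filing date + 23 years → 17 October 2013.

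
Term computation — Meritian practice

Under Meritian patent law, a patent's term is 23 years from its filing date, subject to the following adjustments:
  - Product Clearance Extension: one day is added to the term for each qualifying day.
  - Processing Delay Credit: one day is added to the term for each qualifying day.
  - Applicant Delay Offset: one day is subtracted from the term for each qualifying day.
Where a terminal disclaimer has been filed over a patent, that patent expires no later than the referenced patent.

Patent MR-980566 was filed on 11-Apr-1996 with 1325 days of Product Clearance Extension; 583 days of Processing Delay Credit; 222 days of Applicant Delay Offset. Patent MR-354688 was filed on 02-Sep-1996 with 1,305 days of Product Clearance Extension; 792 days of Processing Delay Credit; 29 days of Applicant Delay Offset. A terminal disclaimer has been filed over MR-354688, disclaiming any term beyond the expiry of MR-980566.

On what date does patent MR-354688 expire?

Natural term of MR-354688:
  Base: filing + 23 years → 2 September 2019.
  Product Clearance Extension: +1305 days → 30 March 2023.
  Processing Delay Credit: +792 days → 30 May 2025.
  Applicant Delay Offset: −29 days → 1 May 2025.
Expiry of referenced patent MR-980566:
  Base: filing + 23 years → 11 April 2019.
  Product Clearance Extension: +1325 days → 26 November 2022.
  Processing Delay Credit: +583 days → 1 July 2024.
  Applicant Delay Offset: −222 days → 22 November 2023.
Terminal disclaimer: MR-354688 expires on the earlier of 1 May 2025 and 22 November 2023.

2023-11-22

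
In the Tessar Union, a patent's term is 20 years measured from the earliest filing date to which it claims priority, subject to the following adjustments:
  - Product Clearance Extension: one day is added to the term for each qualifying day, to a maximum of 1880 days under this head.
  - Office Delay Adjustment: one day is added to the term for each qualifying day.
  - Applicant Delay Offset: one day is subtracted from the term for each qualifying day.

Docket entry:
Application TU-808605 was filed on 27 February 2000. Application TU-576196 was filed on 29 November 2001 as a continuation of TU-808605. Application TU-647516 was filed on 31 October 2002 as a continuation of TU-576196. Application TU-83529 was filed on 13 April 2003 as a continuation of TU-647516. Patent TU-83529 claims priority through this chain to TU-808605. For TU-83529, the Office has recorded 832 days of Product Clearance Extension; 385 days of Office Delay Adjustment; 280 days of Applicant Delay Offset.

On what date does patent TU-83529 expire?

September 21, 2022

Earliest priority filing: 27 February 2000.
Base term: 27 February 2000 + 20 years → 27 February 2020.
Product Clearance Extension: 832 days (within the 1880-day cap) → +832 days → 8 June 2022.
Office Delay Adjustment: +385 days → 28 June 2023.
Applicant Delay Offset: −280 days → 21 September 2022.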